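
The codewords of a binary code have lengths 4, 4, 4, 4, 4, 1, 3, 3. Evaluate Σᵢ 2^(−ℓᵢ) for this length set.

1.0625

With common denominator 2^4 = 16: Σ 2^(−ℓᵢ) = 1/16 + 1/16 + 1/16 + 1/16 + 1/16 + 8/16 + 2/16 + 2/16 = 17/16 = 1.0625.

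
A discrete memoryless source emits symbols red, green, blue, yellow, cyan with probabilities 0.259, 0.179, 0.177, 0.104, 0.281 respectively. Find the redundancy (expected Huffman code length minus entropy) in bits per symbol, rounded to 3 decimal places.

Entropy H = −Σ p log₂ p ≈ 2.2454 bits.
Huffman merges: 13/125+177/1000→281/1000; 179/1000+259/1000→219/500; 281/1000+281/1000→281/500; 219/500+281/500→1. L = 2281/1000 ≈ 2.2810.
L − H = 2.2810 − 2.2454 = 0.036 bits.

0.036 bits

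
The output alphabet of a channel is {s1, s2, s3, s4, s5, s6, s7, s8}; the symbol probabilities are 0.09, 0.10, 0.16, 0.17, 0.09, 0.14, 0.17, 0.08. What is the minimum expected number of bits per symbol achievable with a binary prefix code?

3 bits/symbol

Repeatedly combine the two least-probable nodes; the expected code length is the sum of the merged weights.
merge 2/25 + 9/100 → 17/100
merge 9/100 + 1/10 → 19/100
merge 7/50 + 4/25 → 3/10
merge 17/100 + 17/100 → 17/50
merge 17/100 + 19/100 → 9/25
merge 3/10 + 17/50 → 16/25
merge 9/25 + 16/25 → 1
L = 17/100 + 19/100 + 3/10 + 17/50 + 9/25 + 16/25 + 1 = 3 bits/symbol.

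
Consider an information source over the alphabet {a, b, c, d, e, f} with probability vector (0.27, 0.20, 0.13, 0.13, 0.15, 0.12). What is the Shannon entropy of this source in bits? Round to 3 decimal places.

H = −Σ pᵢ log₂ pᵢ.
−0.27·log₂(0.27) = 0.5100
−0.20·log₂(0.20) = 0.4644
−0.13·log₂(0.13) = 0.3826
−0.13·log₂(0.13) = 0.3826
−0.15·log₂(0.15) = 0.4105
−0.12·log₂(0.12) = 0.3671
Sum ≈ 2.5173 → 2.517 bits.

2.517 bits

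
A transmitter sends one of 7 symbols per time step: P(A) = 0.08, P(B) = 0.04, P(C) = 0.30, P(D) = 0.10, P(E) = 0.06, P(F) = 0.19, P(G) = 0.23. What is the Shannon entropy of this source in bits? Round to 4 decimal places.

H = −Σ pᵢ log₂ pᵢ.
−0.08·log₂(0.08) = 0.2915
−0.04·log₂(0.04) = 0.1858
−0.30·log₂(0.30) = 0.5211
−0.10·log₂(0.10) = 0.3322
−0.06·log₂(0.06) = 0.2435
−0.19·log₂(0.19) = 0.4552
−0.23·log₂(0.23) = 0.4877
Sum ≈ 2.5170 → 2.5170 bits.

2.5170 bits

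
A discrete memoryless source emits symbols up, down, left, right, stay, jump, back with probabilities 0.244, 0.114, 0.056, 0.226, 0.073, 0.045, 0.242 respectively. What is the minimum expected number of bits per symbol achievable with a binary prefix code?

Repeatedly combine the two least-probable nodes; the expected code length is the sum of the merged weights.
merge 9/200 + 7/125 → 101/1000
merge 73/1000 + 101/1000 → 87/500
merge 57/500 + 87/500 → 36/125
merge 113/500 + 121/500 → 117/250
merge 61/250 + 36/125 → 133/250
merge 117/250 + 133/250 → 1
L = 101/1000 + 87/500 + 36/125 + 117/250 + 133/250 + 1 = 2563/1000 = 2.563 bits/symbol.

2.563 bits/symbol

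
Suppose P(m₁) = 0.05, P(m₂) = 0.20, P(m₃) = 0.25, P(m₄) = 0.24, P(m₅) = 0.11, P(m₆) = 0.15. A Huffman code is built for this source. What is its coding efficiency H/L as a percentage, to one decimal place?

Entropy H = −Σ p log₂ p ≈ 2.4354 bits.
Huffman merges: 1/20+11/100→4/25; 3/20+4/25→31/100; 1/5+6/25→11/25; 1/4+31/100→14/25; 11/25+14/25→1. L = 247/100 ≈ 2.4700.
Efficiency = H/L = 2.4354/2.4700 = 98.6%.

98.6%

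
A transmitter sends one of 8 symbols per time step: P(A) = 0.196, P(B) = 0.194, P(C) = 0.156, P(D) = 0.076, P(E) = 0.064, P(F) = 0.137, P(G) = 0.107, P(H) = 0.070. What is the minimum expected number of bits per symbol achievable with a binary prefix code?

2.927 bits/symbol

Repeatedly combine the two least-probable nodes; the expected code length is the sum of the merged weights.
merge 8/125 + 7/100 → 67/500
merge 19/250 + 107/1000 → 183/1000
merge 67/500 + 137/1000 → 271/1000
merge 39/250 + 183/1000 → 339/1000
merge 97/500 + 49/250 → 39/100
merge 271/1000 + 339/1000 → 61/100
merge 39/100 + 61/100 → 1
L = 67/500 + 183/1000 + 271/1000 + 339/1000 + 39/100 + 61/100 + 1 = 2927/1000 = 2.927 bits/symbol.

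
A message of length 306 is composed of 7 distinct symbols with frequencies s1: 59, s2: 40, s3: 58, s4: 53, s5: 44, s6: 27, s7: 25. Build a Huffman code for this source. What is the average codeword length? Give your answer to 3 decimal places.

2.788 bits/symbol

Probabilities are the counts divided by 306.
Repeatedly combine the two least-probable nodes; the expected code length is the sum of the merged weights.
merge 25/306 + 3/34 → 26/153
merge 20/153 + 22/153 → 14/51
merge 26/153 + 53/306 → 35/102
merge 29/153 + 59/306 → 13/34
merge 14/51 + 35/102 → 21/34
merge 13/34 + 21/34 → 1
L = 26/153 + 14/51 + 35/102 + 13/34 + 21/34 + 1 = 853/306 ≈ 2.788 bits/symbol.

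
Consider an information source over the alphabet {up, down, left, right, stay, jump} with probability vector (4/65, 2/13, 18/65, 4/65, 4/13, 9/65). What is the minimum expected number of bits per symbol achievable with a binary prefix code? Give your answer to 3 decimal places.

Repeatedly combine the two least-probable nodes; the expected code length is the sum of the merged weights.
merge 4/65 + 4/65 → 8/65
merge 8/65 + 9/65 → 17/65
merge 2/13 + 17/65 → 27/65
merge 18/65 + 4/13 → 38/65
merge 27/65 + 38/65 → 1
L = 8/65 + 17/65 + 27/65 + 38/65 + 1 = 31/13 ≈ 2.385 bits/symbol.

2.385 bits/symbol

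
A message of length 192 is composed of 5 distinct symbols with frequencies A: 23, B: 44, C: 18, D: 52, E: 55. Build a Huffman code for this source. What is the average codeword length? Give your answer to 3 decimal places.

2.214 bits/symbol

Probabilities are the counts divided by 192.
Repeatedly combine the two least-probable nodes; the expected code length is the sum of the merged weights.
merge 3/32 + 23/192 → 41/192
merge 41/192 + 11/48 → 85/192
merge 13/48 + 55/192 → 107/192
merge 85/192 + 107/192 → 1
L = 41/192 + 85/192 + 107/192 + 1 = 425/192 ≈ 2.214 bits/symbol.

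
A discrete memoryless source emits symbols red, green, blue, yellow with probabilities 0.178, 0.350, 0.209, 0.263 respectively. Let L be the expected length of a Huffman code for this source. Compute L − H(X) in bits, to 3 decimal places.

Entropy H = −Σ p log₂ p ≈ 1.9521 bits.
Huffman merges: 89/500+209/1000→387/1000; 263/1000+7/20→613/1000; 387/1000+613/1000→1. L = 2 ≈ 2.0000.
L − H = 2.0000 − 1.9521 = 0.048 bits.

0.048 bits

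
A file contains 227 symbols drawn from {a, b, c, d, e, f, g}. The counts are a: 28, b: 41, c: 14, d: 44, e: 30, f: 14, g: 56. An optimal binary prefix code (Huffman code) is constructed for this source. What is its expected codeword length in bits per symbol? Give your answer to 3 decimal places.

Probabilities are the counts divided by 227.
Repeatedly combine the two least-probable nodes; the expected code length is the sum of the merged weights.
merge 14/227 + 14/227 → 28/227
merge 28/227 + 28/227 → 56/227
merge 30/227 + 41/227 → 71/227
merge 44/227 + 56/227 → 100/227
merge 56/227 + 71/227 → 127/227
merge 100/227 + 127/227 → 1
L = 28/227 + 56/227 + 71/227 + 100/227 + 127/227 + 1 = 609/227 ≈ 2.683 bits/symbol.

2.683 bits/symbol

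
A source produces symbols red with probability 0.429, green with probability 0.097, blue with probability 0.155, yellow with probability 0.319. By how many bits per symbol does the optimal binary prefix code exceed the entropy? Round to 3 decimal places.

0.030 bits

Entropy H = −Σ p log₂ p ≈ 1.7930 bits.
Huffman merges: 97/1000+31/200→63/250; 63/250+319/1000→571/1000; 429/1000+571/1000→1. L = 1823/1000 ≈ 1.8230.
L − H = 1.8230 − 1.7930 = 0.030 bits.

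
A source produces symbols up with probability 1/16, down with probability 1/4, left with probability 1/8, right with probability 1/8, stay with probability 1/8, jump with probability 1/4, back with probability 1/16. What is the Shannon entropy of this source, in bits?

2.625 bits

Each probability is a power of 1/2, so log₂(1/p) is an integer.
H = Σ p·log₂(1/p) = 1/16·4 + 1/4·2 + 1/8·3 + 1/8·3 + 1/8·3 + 1/4·2 + 1/16·4 = 2.625 bits.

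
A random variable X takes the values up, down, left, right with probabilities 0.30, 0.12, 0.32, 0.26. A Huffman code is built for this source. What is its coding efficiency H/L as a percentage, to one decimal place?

96.0%

Entropy H = −Σ p log₂ p ≈ 1.9195 bits.
Huffman merges: 3/25+13/50→19/50; 3/10+8/25→31/50; 19/50+31/50→1. L = 2 ≈ 2.0000.
Efficiency = H/L = 1.9195/2.0000 = 96.0%.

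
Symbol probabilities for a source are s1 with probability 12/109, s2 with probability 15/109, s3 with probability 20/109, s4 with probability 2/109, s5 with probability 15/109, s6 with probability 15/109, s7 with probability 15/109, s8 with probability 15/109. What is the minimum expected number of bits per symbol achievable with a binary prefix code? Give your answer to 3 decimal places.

2.945 bits/symbol

Repeatedly combine the two least-probable nodes; the expected code length is the sum of the merged weights.
merge 2/109 + 12/109 → 14/109
merge 14/109 + 15/109 → 29/109
merge 15/109 + 15/109 → 30/109
merge 15/109 + 15/109 → 30/109
merge 20/109 + 29/109 → 49/109
merge 30/109 + 30/109 → 60/109
merge 49/109 + 60/109 → 1
L = 14/109 + 29/109 + 30/109 + 30/109 + 49/109 + 60/109 + 1 = 321/109 ≈ 2.945 bits/symbol.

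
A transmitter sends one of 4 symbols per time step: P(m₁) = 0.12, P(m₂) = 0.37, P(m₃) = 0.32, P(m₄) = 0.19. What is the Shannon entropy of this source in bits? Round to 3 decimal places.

1.879 bits

H = −Σ pᵢ log₂ pᵢ.
−0.12·log₂(0.12) = 0.3671
−0.37·log₂(0.37) = 0.5307
−0.32·log₂(0.32) = 0.5260
−0.19·log₂(0.19) = 0.4552
Sum ≈ 1.8791 → 1.879 bits.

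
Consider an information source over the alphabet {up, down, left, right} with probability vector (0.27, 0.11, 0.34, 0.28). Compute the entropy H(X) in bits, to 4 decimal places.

H = −Σ pᵢ log₂ pᵢ.
−0.27·log₂(0.27) = 0.5100
−0.11·log₂(0.11) = 0.3503
−0.34·log₂(0.34) = 0.5292
−0.28·log₂(0.28) = 0.5142
Sum ≈ 1.9037 → 1.9037 bits.

1.9037 bits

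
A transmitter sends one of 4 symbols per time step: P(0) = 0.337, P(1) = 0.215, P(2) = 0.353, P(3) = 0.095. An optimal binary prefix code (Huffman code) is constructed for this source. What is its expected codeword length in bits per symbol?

1.957 bits/symbol

Repeatedly combine the two least-probable nodes; the expected code length is the sum of the merged weights.
merge 19/200 + 43/200 → 31/100
merge 31/100 + 337/1000 → 647/1000
merge 353/1000 + 647/1000 → 1
L = 31/100 + 647/1000 + 1 = 1957/1000 = 1.957 bits/symbol.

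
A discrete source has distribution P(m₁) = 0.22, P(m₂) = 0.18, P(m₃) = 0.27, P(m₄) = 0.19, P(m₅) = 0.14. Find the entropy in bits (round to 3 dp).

2.288 bits

H = −Σ pᵢ log₂ pᵢ.
−0.22·log₂(0.22) = 0.4806
−0.18·log₂(0.18) = 0.4453
−0.27·log₂(0.27) = 0.5100
−0.19·log₂(0.19) = 0.4552
−0.14·log₂(0.14) = 0.3971
Sum ≈ 2.2882 → 2.288 bits.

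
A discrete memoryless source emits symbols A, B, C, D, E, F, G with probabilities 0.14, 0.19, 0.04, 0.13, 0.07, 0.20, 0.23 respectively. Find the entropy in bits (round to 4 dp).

H = −Σ pᵢ log₂ pᵢ.
−0.14·log₂(0.14) = 0.3971
−0.19·log₂(0.19) = 0.4552
−0.04·log₂(0.04) = 0.1858
−0.13·log₂(0.13) = 0.3826
−0.07·log₂(0.07) = 0.2686
−0.20·log₂(0.20) = 0.4644
−0.23·log₂(0.23) = 0.4877
Sum ≈ 2.6413 → 2.6413 bits.

2.6413 bits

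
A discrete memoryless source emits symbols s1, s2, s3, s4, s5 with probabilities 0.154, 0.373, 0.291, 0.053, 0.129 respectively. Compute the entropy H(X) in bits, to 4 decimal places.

2.0703 bits

H = −Σ pᵢ log₂ pᵢ.
−0.154·log₂(0.154) = 0.4156
−0.373·log₂(0.373) = 0.5307
−0.291·log₂(0.291) = 0.5182
−0.053·log₂(0.053) = 0.2246
−0.129·log₂(0.129) = 0.3811
Sum ≈ 2.0703 → 2.0703 bits.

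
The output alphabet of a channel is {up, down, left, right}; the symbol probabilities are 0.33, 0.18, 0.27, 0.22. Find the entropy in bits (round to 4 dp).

1.9637 bits

H = −Σ pᵢ log₂ pᵢ.
−0.33·log₂(0.33) = 0.5278
−0.18·log₂(0.18) = 0.4453
−0.27·log₂(0.27) = 0.5100
−0.22·log₂(0.22) = 0.4806
Sum ≈ 1.9637 → 1.9637 bits.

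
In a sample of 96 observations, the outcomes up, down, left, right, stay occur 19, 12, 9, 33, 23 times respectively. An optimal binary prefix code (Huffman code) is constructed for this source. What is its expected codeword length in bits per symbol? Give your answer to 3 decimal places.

Probabilities are the counts divided by 96.
Repeatedly combine the two least-probable nodes; the expected code length is the sum of the merged weights.
merge 3/32 + 1/8 → 7/32
merge 19/96 + 7/32 → 5/12
merge 23/96 + 11/32 → 7/12
merge 5/12 + 7/12 → 1
L = 7/32 + 5/12 + 7/12 + 1 = 71/32 ≈ 2.219 bits/symbol.

2.219 bits/symbol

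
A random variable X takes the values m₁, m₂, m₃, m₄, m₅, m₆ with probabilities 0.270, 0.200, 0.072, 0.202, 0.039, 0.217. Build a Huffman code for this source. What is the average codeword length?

2.422 bits/symbol

Repeatedly combine the two least-probable nodes; the expected code length is the sum of the merged weights.
merge 39/1000 + 9/125 → 111/1000
merge 111/1000 + 1/5 → 311/1000
merge 101/500 + 217/1000 → 419/1000
merge 27/100 + 311/1000 → 581/1000
merge 419/1000 + 581/1000 → 1
L = 111/1000 + 311/1000 + 419/1000 + 581/1000 + 1 = 1211/500 = 2.422 bits/symbol.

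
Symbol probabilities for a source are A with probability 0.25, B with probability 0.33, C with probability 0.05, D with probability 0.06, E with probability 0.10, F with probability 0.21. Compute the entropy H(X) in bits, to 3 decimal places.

H = −Σ pᵢ log₂ pᵢ.
−0.25·log₂(0.25) = 0.5000
−0.33·log₂(0.33) = 0.5278
−0.05·log₂(0.05) = 0.2161
−0.06·log₂(0.06) = 0.2435
−0.10·log₂(0.10) = 0.3322
−0.21·log₂(0.21) = 0.4728
Sum ≈ 2.2925 → 2.292 bits.

2.292 bits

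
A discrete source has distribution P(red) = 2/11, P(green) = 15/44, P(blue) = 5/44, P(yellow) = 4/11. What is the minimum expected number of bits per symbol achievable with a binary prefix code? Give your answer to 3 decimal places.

Repeatedly combine the two least-probable nodes; the expected code length is the sum of the merged weights.
merge 5/44 + 2/11 → 13/44
merge 13/44 + 15/44 → 7/11
merge 4/11 + 7/11 → 1
L = 13/44 + 7/11 + 1 = 85/44 ≈ 1.932 bits/symbol.

1.932 bits/symbol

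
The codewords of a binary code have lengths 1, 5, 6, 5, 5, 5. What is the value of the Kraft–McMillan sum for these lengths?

0.640625

With common denominator 2^6 = 64: Σ 2^(−ℓᵢ) = 32/64 + 2/64 + 1/64 + 2/64 + 2/64 + 2/64 = 41/64 = 0.640625.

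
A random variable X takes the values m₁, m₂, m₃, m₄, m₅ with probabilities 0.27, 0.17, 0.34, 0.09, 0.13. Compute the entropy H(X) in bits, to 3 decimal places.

H = −Σ pᵢ log₂ pᵢ.
−0.27·log₂(0.27) = 0.5100
−0.17·log₂(0.17) = 0.4346
−0.34·log₂(0.34) = 0.5292
−0.09·log₂(0.09) = 0.3127
−0.13·log₂(0.13) = 0.3826
Sum ≈ 2.1691 → 2.169 bits.

2.169 bits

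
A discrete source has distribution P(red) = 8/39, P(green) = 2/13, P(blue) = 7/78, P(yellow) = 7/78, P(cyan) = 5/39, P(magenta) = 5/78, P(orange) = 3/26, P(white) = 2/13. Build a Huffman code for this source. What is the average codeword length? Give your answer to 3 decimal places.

2.949 bits/symbol

Repeatedly combine the two least-probable nodes; the expected code length is the sum of the merged weights.
merge 5/78 + 7/78 → 2/13
merge 7/78 + 3/26 → 8/39
merge 5/39 + 2/13 → 11/39
merge 2/13 + 2/13 → 4/13
merge 8/39 + 8/39 → 16/39
merge 11/39 + 4/13 → 23/39
merge 16/39 + 23/39 → 1
L = 2/13 + 8/39 + 11/39 + 4/13 + 16/39 + 23/39 + 1 = 115/39 ≈ 2.949 bits/symbol.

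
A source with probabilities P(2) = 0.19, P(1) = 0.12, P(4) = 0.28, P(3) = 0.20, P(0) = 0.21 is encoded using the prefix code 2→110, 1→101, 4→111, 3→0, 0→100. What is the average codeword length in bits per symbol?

L̄ = Σ pᵢ·ℓᵢ = 0.19·3 + 0.12·3 + 0.28·3 + 0.20·1 + 0.21·3 = 2.6 bits/symbol.

2.6 bits/symbol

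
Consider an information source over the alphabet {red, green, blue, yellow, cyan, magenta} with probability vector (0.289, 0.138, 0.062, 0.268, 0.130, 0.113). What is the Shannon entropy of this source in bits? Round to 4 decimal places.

2.4078 bits

H = −Σ pᵢ log₂ pᵢ.
−0.289·log₂(0.289) = 0.5176
−0.138·log₂(0.138) = 0.3943
−0.062·log₂(0.062) = 0.2487
−0.268·log₂(0.268) = 0.5091
−0.130·log₂(0.130) = 0.3826
−0.113·log₂(0.113) = 0.3555
Sum ≈ 2.4078 → 2.4078 bits.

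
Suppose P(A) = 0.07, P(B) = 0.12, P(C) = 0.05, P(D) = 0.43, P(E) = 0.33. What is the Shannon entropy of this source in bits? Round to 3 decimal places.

H = −Σ pᵢ log₂ pᵢ.
−0.07·log₂(0.07) = 0.2686
−0.12·log₂(0.12) = 0.3671
−0.05·log₂(0.05) = 0.2161
−0.43·log₂(0.43) = 0.5236
−0.33·log₂(0.33) = 0.5278
Sum ≈ 1.9031 → 1.903 bits.

1.903 bits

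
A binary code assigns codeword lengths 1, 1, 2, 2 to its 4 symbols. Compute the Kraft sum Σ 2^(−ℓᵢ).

1.5

With common denominator 2^2 = 4: Σ 2^(−ℓᵢ) = 2/4 + 2/4 + 1/4 + 1/4 = 6/4 = 1.5.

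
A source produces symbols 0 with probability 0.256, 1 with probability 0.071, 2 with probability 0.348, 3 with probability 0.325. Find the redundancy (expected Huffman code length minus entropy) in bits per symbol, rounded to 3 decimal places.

0.148 bits

Entropy H = −Σ p log₂ p ≈ 1.8311 bits.
Huffman merges: 71/1000+32/125→327/1000; 13/40+327/1000→163/250; 87/250+163/250→1. L = 1979/1000 ≈ 1.9790.
L − H = 1.9790 − 1.8311 = 0.148 bits.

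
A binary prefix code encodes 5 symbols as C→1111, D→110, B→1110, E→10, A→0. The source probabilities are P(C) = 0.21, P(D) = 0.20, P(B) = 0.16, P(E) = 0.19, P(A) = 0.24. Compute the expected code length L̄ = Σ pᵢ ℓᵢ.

L̄ = Σ pᵢ·ℓᵢ = 0.21·4 + 0.20·3 + 0.16·4 + 0.19·2 + 0.24·1 = 2.7 bits/symbol.

2.7 bits/symbol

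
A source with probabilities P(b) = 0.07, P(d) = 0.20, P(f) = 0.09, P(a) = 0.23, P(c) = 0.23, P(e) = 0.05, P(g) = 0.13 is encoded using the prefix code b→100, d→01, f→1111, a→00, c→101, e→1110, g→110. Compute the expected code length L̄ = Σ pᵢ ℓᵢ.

2.71 bits/symbol

L̄ = Σ pᵢ·ℓᵢ = 0.07·3 + 0.20·2 + 0.09·4 + 0.23·2 + 0.23·3 + 0.05·4 + 0.13·3 = 2.71 bits/symbol.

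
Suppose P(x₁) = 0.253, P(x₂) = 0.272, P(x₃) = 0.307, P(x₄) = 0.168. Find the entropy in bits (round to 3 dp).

H = −Σ pᵢ log₂ pᵢ.
−0.253·log₂(0.253) = 0.5016
−0.272·log₂(0.272) = 0.5109
−0.307·log₂(0.307) = 0.5230
−0.168·log₂(0.168) = 0.4323
Sum ≈ 1.9679 → 1.968 bits.

1.968 bits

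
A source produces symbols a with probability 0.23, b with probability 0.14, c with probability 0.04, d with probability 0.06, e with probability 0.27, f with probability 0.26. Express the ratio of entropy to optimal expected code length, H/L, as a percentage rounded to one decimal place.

Entropy H = −Σ p log₂ p ≈ 2.3294 bits.
Huffman merges: 1/25+3/50→1/10; 1/10+7/50→6/25; 23/100+6/25→47/100; 13/50+27/100→53/100; 47/100+53/100→1. L = 117/50 ≈ 2.3400.
Efficiency = H/L = 2.3294/2.3400 = 99.5%.

99.5%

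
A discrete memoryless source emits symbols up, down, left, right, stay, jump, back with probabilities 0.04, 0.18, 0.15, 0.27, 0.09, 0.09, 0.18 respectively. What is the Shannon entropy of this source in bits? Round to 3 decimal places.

H = −Σ pᵢ log₂ pᵢ.
−0.04·log₂(0.04) = 0.1858
−0.18·log₂(0.18) = 0.4453
−0.15·log₂(0.15) = 0.4105
−0.27·log₂(0.27) = 0.5100
−0.09·log₂(0.09) = 0.3127
−0.09·log₂(0.09) = 0.3127
−0.18·log₂(0.18) = 0.4453
Sum ≈ 2.6222 → 2.622 bits.

2.622 bits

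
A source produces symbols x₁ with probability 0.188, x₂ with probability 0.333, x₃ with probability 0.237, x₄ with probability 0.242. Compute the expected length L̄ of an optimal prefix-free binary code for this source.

Repeatedly combine the two least-probable nodes; the expected code length is the sum of the merged weights.
merge 47/250 + 237/1000 → 17/40
merge 121/500 + 333/1000 → 23/40
merge 17/40 + 23/40 → 1
L = 17/40 + 23/40 + 1 = 2 bits/symbol.

2 bits/symbol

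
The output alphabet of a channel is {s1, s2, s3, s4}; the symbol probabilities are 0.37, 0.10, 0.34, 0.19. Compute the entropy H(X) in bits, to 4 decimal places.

H = −Σ pᵢ log₂ pᵢ.
−0.37·log₂(0.37) = 0.5307
−0.10·log₂(0.10) = 0.3322
−0.34·log₂(0.34) = 0.5292
−0.19·log₂(0.19) = 0.4552
Sum ≈ 1.8473 → 1.8473 bits.

1.8473 bits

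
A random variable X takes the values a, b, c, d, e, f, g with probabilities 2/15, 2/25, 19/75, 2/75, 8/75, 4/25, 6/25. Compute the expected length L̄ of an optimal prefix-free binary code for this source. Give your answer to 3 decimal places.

Repeatedly combine the two least-probable nodes; the expected code length is the sum of the merged weights.
merge 2/75 + 2/25 → 8/75
merge 8/75 + 8/75 → 16/75
merge 2/15 + 4/25 → 22/75
merge 16/75 + 6/25 → 34/75
merge 19/75 + 22/75 → 41/75
merge 34/75 + 41/75 → 1
L = 8/75 + 16/75 + 22/75 + 34/75 + 41/75 + 1 = 196/75 ≈ 2.613 bits/symbol.

2.613 bits/symbol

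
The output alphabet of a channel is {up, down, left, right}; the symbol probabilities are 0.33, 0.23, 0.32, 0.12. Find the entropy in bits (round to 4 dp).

1.9086 bits

H = −Σ pᵢ log₂ pᵢ.
−0.33·log₂(0.33) = 0.5278
−0.23·log₂(0.23) = 0.4877
−0.32·log₂(0.32) = 0.5260
−0.12·log₂(0.12) = 0.3671
Sum ≈ 1.9086 → 1.9086 bits.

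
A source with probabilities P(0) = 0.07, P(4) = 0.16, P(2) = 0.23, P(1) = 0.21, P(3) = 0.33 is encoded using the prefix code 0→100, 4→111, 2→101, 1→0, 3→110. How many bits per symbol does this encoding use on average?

L̄ = Σ pᵢ·ℓᵢ = 0.07·3 + 0.16·3 + 0.23·3 + 0.21·1 + 0.33·3 = 2.58 bits/symbol.

2.58 bits/symbol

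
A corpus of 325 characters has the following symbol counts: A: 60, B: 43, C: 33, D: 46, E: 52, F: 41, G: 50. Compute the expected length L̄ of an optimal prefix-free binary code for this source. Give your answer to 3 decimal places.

2.815 bits/symbol

Probabilities are the counts divided by 325.
Repeatedly combine the two least-probable nodes; the expected code length is the sum of the merged weights.
merge 33/325 + 41/325 → 74/325
merge 43/325 + 46/325 → 89/325
merge 2/13 + 4/25 → 102/325
merge 12/65 + 74/325 → 134/325
merge 89/325 + 102/325 → 191/325
merge 134/325 + 191/325 → 1
L = 74/325 + 89/325 + 102/325 + 134/325 + 191/325 + 1 = 183/65 ≈ 2.815 bits/symbol.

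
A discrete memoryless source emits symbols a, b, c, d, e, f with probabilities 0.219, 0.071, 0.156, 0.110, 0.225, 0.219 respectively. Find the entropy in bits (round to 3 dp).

2.483 bits

H = −Σ pᵢ log₂ pᵢ.
−0.219·log₂(0.219) = 0.4798
−0.071·log₂(0.071) = 0.2709
−0.156·log₂(0.156) = 0.4181
−0.110·log₂(0.110) = 0.3503
−0.225·log₂(0.225) = 0.4842
−0.219·log₂(0.219) = 0.4798
Sum ≈ 2.4832 → 2.483 bits.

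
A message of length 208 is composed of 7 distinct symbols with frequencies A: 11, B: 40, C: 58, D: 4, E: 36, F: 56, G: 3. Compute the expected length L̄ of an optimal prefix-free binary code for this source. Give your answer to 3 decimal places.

Probabilities are the counts divided by 208.
Repeatedly combine the two least-probable nodes; the expected code length is the sum of the merged weights.
merge 3/208 + 1/52 → 7/208
merge 7/208 + 11/208 → 9/104
merge 9/104 + 9/52 → 27/104
merge 5/26 + 27/104 → 47/104
merge 7/26 + 29/104 → 57/104
merge 47/104 + 57/104 → 1
L = 7/208 + 9/104 + 27/104 + 47/104 + 57/104 + 1 = 495/208 ≈ 2.380 bits/symbol.

2.380 bits/symbol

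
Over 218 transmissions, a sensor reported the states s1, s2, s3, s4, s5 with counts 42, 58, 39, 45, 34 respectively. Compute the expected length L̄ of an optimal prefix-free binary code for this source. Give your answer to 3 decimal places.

Probabilities are the counts divided by 218.
Repeatedly combine the two least-probable nodes; the expected code length is the sum of the merged weights.
merge 17/109 + 39/218 → 73/218
merge 21/109 + 45/218 → 87/218
merge 29/109 + 73/218 → 131/218
merge 87/218 + 131/218 → 1
L = 73/218 + 87/218 + 131/218 + 1 = 509/218 ≈ 2.335 bits/symbol.

2.335 bits/symbol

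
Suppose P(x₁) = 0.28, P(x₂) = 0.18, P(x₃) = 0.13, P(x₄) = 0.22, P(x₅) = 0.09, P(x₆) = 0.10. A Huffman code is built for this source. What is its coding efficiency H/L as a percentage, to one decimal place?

Entropy H = −Σ p log₂ p ≈ 2.4676 bits.
Huffman merges: 9/100+1/10→19/100; 13/100+9/50→31/100; 19/100+11/50→41/100; 7/25+31/100→59/100; 41/100+59/100→1. L = 5/2 ≈ 2.5000.
Efficiency = H/L = 2.4676/2.5000 = 98.7%.

98.7%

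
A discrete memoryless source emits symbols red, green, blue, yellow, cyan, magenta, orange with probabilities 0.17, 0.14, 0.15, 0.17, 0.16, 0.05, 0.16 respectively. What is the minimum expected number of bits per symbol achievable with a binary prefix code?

Repeatedly combine the two least-probable nodes; the expected code length is the sum of the merged weights.
merge 1/20 + 7/50 → 19/100
merge 3/20 + 4/25 → 31/100
merge 4/25 + 17/100 → 33/100
merge 17/100 + 19/100 → 9/25
merge 31/100 + 33/100 → 16/25
merge 9/25 + 16/25 → 1
L = 19/100 + 31/100 + 33/100 + 9/25 + 16/25 + 1 = 283/100 = 2.83 bits/symbol.

2.83 bits/symbol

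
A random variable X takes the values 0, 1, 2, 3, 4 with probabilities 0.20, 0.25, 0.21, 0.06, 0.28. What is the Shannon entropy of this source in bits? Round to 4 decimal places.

2.1950 bits

H = −Σ pᵢ log₂ pᵢ.
−0.20·log₂(0.20) = 0.4644
−0.25·log₂(0.25) = 0.5000
−0.21·log₂(0.21) = 0.4728
−0.06·log₂(0.06) = 0.2435
−0.28·log₂(0.28) = 0.5142
Sum ≈ 2.1950 → 2.1950 bits.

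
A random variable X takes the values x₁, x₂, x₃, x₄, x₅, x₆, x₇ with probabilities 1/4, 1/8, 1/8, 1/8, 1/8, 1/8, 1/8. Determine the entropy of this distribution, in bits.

2.75 bits

Each probability is a power of 1/2, so log₂(1/p) is an integer.
H = Σ p·log₂(1/p) = 1/4·2 + 1/8·3 + 1/8·3 + 1/8·3 + 1/8·3 + 1/8·3 + 1/8·3 = 2.75 bits.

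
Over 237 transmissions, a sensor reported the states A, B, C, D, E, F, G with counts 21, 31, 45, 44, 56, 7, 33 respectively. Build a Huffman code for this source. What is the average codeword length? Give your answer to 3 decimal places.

2.692 bits/symbol

Probabilities are the counts divided by 237.
Repeatedly combine the two least-probable nodes; the expected code length is the sum of the merged weights.
merge 7/237 + 7/79 → 28/237
merge 28/237 + 31/237 → 59/237
merge 11/79 + 44/237 → 77/237
merge 15/79 + 56/237 → 101/237
merge 59/237 + 77/237 → 136/237
merge 101/237 + 136/237 → 1
L = 28/237 + 59/237 + 77/237 + 101/237 + 136/237 + 1 = 638/237 ≈ 2.692 bits/symbol.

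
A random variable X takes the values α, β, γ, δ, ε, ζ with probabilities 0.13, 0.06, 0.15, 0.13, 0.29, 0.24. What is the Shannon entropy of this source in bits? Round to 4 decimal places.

2.4314 bits

H = −Σ pᵢ log₂ pᵢ.
−0.13·log₂(0.13) = 0.3826
−0.06·log₂(0.06) = 0.2435
−0.15·log₂(0.15) = 0.4105
−0.13·log₂(0.13) = 0.3826
−0.29·log₂(0.29) = 0.5179
−0.24·log₂(0.24) = 0.4941
Sum ≈ 2.4314 → 2.4314 bits.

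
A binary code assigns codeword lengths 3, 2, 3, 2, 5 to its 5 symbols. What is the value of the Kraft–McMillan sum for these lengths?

0.78125

With common denominator 2^5 = 32: Σ 2^(−ℓᵢ) = 4/32 + 8/32 + 4/32 + 8/32 + 1/32 = 25/32 = 0.78125.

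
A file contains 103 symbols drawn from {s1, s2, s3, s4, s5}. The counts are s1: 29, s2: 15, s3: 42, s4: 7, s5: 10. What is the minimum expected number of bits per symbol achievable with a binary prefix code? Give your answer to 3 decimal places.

2.068 bits/symbol

Probabilities are the counts divided by 103.
Repeatedly combine the two least-probable nodes; the expected code length is the sum of the merged weights.
merge 7/103 + 10/103 → 17/103
merge 15/103 + 17/103 → 32/103
merge 29/103 + 32/103 → 61/103
merge 42/103 + 61/103 → 1
L = 17/103 + 32/103 + 61/103 + 1 = 213/103 ≈ 2.068 bits/symbol.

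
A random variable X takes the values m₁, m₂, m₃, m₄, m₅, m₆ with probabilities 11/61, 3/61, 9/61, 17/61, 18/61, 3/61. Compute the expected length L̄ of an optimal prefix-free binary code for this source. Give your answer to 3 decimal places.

Repeatedly combine the two least-probable nodes; the expected code length is the sum of the merged weights.
merge 3/61 + 3/61 → 6/61
merge 6/61 + 9/61 → 15/61
merge 11/61 + 15/61 → 26/61
merge 17/61 + 18/61 → 35/61
merge 26/61 + 35/61 → 1
L = 6/61 + 15/61 + 26/61 + 35/61 + 1 = 143/61 ≈ 2.344 bits/symbol.

2.344 bits/symbol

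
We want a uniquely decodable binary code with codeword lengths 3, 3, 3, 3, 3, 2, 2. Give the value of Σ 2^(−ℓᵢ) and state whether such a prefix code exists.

1.125; no

With common denominator 2^3 = 8: Σ 2^(−ℓᵢ) = 1/8 + 1/8 + 1/8 + 1/8 + 1/8 + 2/8 + 2/8 = 9/8 = 1.125.
Kraft's inequality requires Σ ≤ 1; here Σ = 1.125 > 1, so no such prefix code exists.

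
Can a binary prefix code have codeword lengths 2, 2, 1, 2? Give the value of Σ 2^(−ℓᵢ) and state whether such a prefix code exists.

With common denominator 2^2 = 4: Σ 2^(−ℓᵢ) = 1/4 + 1/4 + 2/4 + 1/4 = 5/4 = 1.25.
Kraft's inequality requires Σ ≤ 1; here Σ = 1.25 > 1, so no such prefix code exists.

1.25; no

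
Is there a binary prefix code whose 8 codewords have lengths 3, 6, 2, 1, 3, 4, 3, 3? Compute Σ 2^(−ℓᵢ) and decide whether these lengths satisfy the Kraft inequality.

With common denominator 2^6 = 64: Σ 2^(−ℓᵢ) = 8/64 + 1/64 + 16/64 + 32/64 + 8/64 + 4/64 + 8/64 + 8/64 = 85/64 = 1.328125.
Kraft's inequality requires Σ ≤ 1; here Σ = 1.328125 > 1, so no such prefix code exists.

1.328125; no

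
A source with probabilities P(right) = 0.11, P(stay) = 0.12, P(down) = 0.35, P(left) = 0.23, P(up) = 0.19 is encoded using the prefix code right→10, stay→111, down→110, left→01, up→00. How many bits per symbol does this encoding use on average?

2.47 bits/symbol

L̄ = Σ pᵢ·ℓᵢ = 0.11·2 + 0.12·3 + 0.35·3 + 0.23·2 + 0.19·2 = 2.47 bits/symbol.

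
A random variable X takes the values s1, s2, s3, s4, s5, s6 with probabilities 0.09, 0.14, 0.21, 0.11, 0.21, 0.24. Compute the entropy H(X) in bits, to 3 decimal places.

2.500 bits

H = −Σ pᵢ log₂ pᵢ.
−0.09·log₂(0.09) = 0.3127
−0.14·log₂(0.14) = 0.3971
−0.21·log₂(0.21) = 0.4728
−0.11·log₂(0.11) = 0.3503
−0.21·log₂(0.21) = 0.4728
−0.24·log₂(0.24) = 0.4941
Sum ≈ 2.4998 → 2.500 bits.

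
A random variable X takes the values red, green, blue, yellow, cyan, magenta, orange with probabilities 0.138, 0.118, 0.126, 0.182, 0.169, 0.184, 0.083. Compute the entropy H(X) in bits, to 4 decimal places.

H = −Σ pᵢ log₂ pᵢ.
−0.138·log₂(0.138) = 0.3943
−0.118·log₂(0.118) = 0.3638
−0.126·log₂(0.126) = 0.3766
−0.182·log₂(0.182) = 0.4474
−0.169·log₂(0.169) = 0.4335
−0.184·log₂(0.184) = 0.4494
−0.083·log₂(0.083) = 0.2980
Sum ≈ 2.7629 → 2.7629 bits.

2.7629 bits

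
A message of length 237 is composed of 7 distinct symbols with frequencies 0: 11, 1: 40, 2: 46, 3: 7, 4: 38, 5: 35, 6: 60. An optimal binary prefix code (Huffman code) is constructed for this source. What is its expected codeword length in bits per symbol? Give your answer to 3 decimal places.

2.629 bits/symbol

Probabilities are the counts divided by 237.
Repeatedly combine the two least-probable nodes; the expected code length is the sum of the merged weights.
merge 7/237 + 11/237 → 6/79
merge 6/79 + 35/237 → 53/237
merge 38/237 + 40/237 → 26/79
merge 46/237 + 53/237 → 33/79
merge 20/79 + 26/79 → 46/79
merge 33/79 + 46/79 → 1
L = 6/79 + 53/237 + 26/79 + 33/79 + 46/79 + 1 = 623/237 ≈ 2.629 bits/symbol.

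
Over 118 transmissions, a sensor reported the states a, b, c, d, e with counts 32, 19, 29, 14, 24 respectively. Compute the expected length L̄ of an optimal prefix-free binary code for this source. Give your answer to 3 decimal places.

Probabilities are the counts divided by 118.
Repeatedly combine the two least-probable nodes; the expected code length is the sum of the merged weights.
merge 7/59 + 19/118 → 33/118
merge 12/59 + 29/118 → 53/118
merge 16/59 + 33/118 → 65/118
merge 53/118 + 65/118 → 1
L = 33/118 + 53/118 + 65/118 + 1 = 269/118 ≈ 2.280 bits/symbol.

2.280 bits/symbol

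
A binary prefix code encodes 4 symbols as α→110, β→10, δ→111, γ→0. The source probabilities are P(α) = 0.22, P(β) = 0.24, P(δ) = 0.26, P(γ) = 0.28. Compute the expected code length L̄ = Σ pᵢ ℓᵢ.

L̄ = Σ pᵢ·ℓᵢ = 0.22·3 + 0.24·2 + 0.26·3 + 0.28·1 = 2.2 bits/symbol.

2.2 bits/symbol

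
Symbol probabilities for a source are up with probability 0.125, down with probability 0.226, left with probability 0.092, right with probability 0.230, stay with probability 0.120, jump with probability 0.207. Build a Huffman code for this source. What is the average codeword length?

2.544 bits/symbol

Repeatedly combine the two least-probable nodes; the expected code length is the sum of the merged weights.
merge 23/250 + 3/25 → 53/250
merge 1/8 + 207/1000 → 83/250
merge 53/250 + 113/500 → 219/500
merge 23/100 + 83/250 → 281/500
merge 219/500 + 281/500 → 1
L = 53/250 + 83/250 + 219/500 + 281/500 + 1 = 318/125 = 2.544 bits/symbol.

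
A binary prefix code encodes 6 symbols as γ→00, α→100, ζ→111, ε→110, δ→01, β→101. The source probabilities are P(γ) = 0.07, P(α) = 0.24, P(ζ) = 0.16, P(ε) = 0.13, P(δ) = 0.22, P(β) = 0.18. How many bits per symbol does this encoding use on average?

L̄ = Σ pᵢ·ℓᵢ = 0.07·2 + 0.24·3 + 0.16·3 + 0.13·3 + 0.22·2 + 0.18·3 = 2.71 bits/symbol.

2.71 bits/symbol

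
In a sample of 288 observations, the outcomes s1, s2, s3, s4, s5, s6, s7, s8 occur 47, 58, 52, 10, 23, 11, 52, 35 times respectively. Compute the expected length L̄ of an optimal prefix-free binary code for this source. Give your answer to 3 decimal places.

Probabilities are the counts divided by 288.
Repeatedly combine the two least-probable nodes; the expected code length is the sum of the merged weights.
merge 5/144 + 11/288 → 7/96
merge 7/96 + 23/288 → 11/72
merge 35/288 + 11/72 → 79/288
merge 47/288 + 13/72 → 11/32
merge 13/72 + 29/144 → 55/144
merge 79/288 + 11/32 → 89/144
merge 55/144 + 89/144 → 1
L = 7/96 + 11/72 + 79/288 + 11/32 + 55/144 + 89/144 + 1 = 91/32 ≈ 2.844 bits/symbol.

2.844 bits/symbol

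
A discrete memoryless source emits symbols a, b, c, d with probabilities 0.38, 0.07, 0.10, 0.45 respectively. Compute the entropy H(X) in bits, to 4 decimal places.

1.6496 bits

H = −Σ pᵢ log₂ pᵢ.
−0.38·log₂(0.38) = 0.5305
−0.07·log₂(0.07) = 0.2686
−0.10·log₂(0.10) = 0.3322
−0.45·log₂(0.45) = 0.5184
Sum ≈ 1.6496 → 1.6496 bits.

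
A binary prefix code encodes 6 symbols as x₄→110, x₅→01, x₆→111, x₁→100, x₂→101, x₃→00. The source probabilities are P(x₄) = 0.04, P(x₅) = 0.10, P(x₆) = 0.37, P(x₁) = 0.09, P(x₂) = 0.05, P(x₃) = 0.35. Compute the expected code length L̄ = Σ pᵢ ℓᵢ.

2.55 bits/symbol

L̄ = Σ pᵢ·ℓᵢ = 0.04·3 + 0.10·2 + 0.37·3 + 0.09·3 + 0.05·3 + 0.35·2 = 2.55 bits/symbol.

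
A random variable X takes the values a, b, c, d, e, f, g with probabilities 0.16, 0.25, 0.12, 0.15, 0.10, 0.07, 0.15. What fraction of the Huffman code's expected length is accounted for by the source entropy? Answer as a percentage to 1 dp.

98.6%

Entropy H = −Σ p log₂ p ≈ 2.7119 bits.
Huffman merges: 7/100+1/10→17/100; 3/25+3/20→27/100; 3/20+4/25→31/100; 17/100+1/4→21/50; 27/100+31/100→29/50; 21/50+29/50→1. L = 11/4 ≈ 2.7500.
Efficiency = H/L = 2.7119/2.7500 = 98.6%.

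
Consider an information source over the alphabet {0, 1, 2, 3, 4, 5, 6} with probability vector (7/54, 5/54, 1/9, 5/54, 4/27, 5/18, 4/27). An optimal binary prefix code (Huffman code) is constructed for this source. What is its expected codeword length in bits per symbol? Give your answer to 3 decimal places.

Repeatedly combine the two least-probable nodes; the expected code length is the sum of the merged weights.
merge 5/54 + 5/54 → 5/27
merge 1/9 + 7/54 → 13/54
merge 4/27 + 4/27 → 8/27
merge 5/27 + 13/54 → 23/54
merge 5/18 + 8/27 → 31/54
merge 23/54 + 31/54 → 1
L = 5/27 + 13/54 + 8/27 + 23/54 + 31/54 + 1 = 49/18 ≈ 2.722 bits/symbol.

2.722 bits/symbol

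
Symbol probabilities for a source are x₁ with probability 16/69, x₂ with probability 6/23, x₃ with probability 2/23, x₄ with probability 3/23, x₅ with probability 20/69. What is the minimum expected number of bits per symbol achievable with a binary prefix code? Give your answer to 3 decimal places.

2.217 bits/symbol

Repeatedly combine the two least-probable nodes; the expected code length is the sum of the merged weights.
merge 2/23 + 3/23 → 5/23
merge 5/23 + 16/69 → 31/69
merge 6/23 + 20/69 → 38/69
merge 31/69 + 38/69 → 1
L = 5/23 + 31/69 + 38/69 + 1 = 51/23 ≈ 2.217 bits/symbol.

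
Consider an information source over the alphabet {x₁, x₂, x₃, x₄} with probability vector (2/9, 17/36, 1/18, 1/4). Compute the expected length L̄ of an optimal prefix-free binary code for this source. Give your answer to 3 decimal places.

Repeatedly combine the two least-probable nodes; the expected code length is the sum of the merged weights.
merge 1/18 + 2/9 → 5/18
merge 1/4 + 5/18 → 19/36
merge 17/36 + 19/36 → 1
L = 5/18 + 19/36 + 1 = 65/36 ≈ 1.806 bits/symbol.

1.806 bits/symbol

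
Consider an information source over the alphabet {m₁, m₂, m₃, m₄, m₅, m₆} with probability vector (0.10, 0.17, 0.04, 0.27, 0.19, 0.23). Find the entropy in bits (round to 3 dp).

H = −Σ pᵢ log₂ pᵢ.
−0.10·log₂(0.10) = 0.3322
−0.17·log₂(0.17) = 0.4346
−0.04·log₂(0.04) = 0.1858
−0.27·log₂(0.27) = 0.5100
−0.19·log₂(0.19) = 0.4552
−0.23·log₂(0.23) = 0.4877
Sum ≈ 2.4054 → 2.405 bits.

2.405 bits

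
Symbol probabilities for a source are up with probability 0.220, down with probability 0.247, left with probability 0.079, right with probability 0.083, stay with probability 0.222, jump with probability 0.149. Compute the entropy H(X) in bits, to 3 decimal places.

2.457 bits

H = −Σ pᵢ log₂ pᵢ.
−0.220·log₂(0.220) = 0.4806
−0.247·log₂(0.247) = 0.4983
−0.079·log₂(0.079) = 0.2893
−0.083·log₂(0.083) = 0.2980
−0.222·log₂(0.222) = 0.4820
−0.149·log₂(0.149) = 0.4092
Sum ≈ 2.4575 → 2.457 bits.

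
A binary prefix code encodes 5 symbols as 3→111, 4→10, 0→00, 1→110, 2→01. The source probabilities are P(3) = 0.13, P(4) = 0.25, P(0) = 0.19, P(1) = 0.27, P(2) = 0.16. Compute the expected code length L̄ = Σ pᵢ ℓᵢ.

L̄ = Σ pᵢ·ℓᵢ = 0.13·3 + 0.25·2 + 0.19·2 + 0.27·3 + 0.16·2 = 2.4 bits/symbol.

2.4 bits/symbol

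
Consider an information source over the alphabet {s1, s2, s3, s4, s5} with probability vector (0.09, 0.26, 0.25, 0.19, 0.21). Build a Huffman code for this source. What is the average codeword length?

2.28 bits/symbol

Repeatedly combine the two least-probable nodes; the expected code length is the sum of the merged weights.
merge 9/100 + 19/100 → 7/25
merge 21/100 + 1/4 → 23/50
merge 13/50 + 7/25 → 27/50
merge 23/50 + 27/50 → 1
L = 7/25 + 23/50 + 27/50 + 1 = 57/25 = 2.28 bits/symbol.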